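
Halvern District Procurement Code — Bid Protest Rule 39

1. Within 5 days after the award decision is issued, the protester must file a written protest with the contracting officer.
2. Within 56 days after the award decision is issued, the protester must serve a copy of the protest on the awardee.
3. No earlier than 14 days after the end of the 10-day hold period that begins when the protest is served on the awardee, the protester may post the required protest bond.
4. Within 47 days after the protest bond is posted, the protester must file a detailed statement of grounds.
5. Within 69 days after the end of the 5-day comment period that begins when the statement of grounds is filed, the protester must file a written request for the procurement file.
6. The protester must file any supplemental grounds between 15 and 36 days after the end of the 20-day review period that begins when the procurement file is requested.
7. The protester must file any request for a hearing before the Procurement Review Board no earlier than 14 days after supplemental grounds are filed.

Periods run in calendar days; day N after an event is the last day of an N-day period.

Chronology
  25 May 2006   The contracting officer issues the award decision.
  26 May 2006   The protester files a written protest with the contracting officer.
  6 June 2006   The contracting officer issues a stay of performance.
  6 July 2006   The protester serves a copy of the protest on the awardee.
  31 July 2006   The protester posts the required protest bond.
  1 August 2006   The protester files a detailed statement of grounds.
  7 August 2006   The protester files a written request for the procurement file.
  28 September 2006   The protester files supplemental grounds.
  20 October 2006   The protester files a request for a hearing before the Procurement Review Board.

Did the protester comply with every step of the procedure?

Yes

Step 1: 5 days after 25 May 2006 (when the award decision is issued) is 30 May 2006; done 26 May 2006 — timely.
Step 2: 56 days after 25 May 2006 (when the award decision is issued) is 20 July 2006; completed 6 July 2006, before the deadline.
Step 3: the earliest permitted date is 14 days after 16 July 2006 (end of the 10-day hold period, which began when the protest is served on the awardee on 6 July 2006), i.e. 30 July 2006; 31 July 2006 is on or after that date.
Step 4: 47 days after 31 July 2006 (when the protest bond is posted) is 16 September 2006; 1 August 2006 is within that limit.
Step 5: 69 days after 6 August 2006 (end of the 5-day comment period, which began when the statement of grounds is filed on 1 August 2006) is 14 October 2006; done 7 August 2006 — timely.
Step 6: the window is 15–36 days after 27 August 2006 (end of the 20-day review period, which began when the procurement file is requested on 7 August 2006), so 11 September 2006 through 2 October 2006; done 28 September 2006, which is between those dates.
Step 7: the earliest permitted date is 14 days after 28 September 2006 (when supplemental grounds are filed), i.e. 12 October 2006; 20 October 2006 is on or after that date.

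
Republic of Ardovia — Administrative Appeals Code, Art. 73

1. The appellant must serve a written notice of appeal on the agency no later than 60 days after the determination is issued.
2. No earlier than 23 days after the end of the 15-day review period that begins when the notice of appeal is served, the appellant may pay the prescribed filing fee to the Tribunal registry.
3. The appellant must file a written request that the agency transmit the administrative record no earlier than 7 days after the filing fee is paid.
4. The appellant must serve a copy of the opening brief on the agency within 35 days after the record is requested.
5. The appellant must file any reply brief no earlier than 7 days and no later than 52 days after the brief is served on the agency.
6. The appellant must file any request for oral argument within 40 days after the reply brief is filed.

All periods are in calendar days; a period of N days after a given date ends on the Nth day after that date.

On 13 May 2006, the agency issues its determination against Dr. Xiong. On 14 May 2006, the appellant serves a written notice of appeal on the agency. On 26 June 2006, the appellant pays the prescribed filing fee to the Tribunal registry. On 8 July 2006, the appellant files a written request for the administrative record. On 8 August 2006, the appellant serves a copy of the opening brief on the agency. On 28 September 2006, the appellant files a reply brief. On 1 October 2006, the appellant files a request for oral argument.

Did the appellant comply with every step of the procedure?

(1) due by 13 May 2006 + 60 days = 12 July 2006; done 14 May 2006 — timely.
(2) permitted from 29 May 2006 + 23 days = 21 June 2006 onward; 26 June 2006 is on or after that date.
(3) permitted from 26 June 2006 + 7 days = 3 July 2006 onward; done 8 July 2006, after the minimum wait.
(4) due by 8 July 2006 + 35 days = 12 August 2006; 8 August 2006 is within that limit.
(5) the permitted window runs from 8 August 2006 + 7 = 15 August 2006 to 8 August 2006 + 52 = 29 September 2006; 28 September 2006 falls inside that range.
(6) due by 28 September 2006 + 40 days = 7 November 2006; 1 October 2006 is within that limit.

Yes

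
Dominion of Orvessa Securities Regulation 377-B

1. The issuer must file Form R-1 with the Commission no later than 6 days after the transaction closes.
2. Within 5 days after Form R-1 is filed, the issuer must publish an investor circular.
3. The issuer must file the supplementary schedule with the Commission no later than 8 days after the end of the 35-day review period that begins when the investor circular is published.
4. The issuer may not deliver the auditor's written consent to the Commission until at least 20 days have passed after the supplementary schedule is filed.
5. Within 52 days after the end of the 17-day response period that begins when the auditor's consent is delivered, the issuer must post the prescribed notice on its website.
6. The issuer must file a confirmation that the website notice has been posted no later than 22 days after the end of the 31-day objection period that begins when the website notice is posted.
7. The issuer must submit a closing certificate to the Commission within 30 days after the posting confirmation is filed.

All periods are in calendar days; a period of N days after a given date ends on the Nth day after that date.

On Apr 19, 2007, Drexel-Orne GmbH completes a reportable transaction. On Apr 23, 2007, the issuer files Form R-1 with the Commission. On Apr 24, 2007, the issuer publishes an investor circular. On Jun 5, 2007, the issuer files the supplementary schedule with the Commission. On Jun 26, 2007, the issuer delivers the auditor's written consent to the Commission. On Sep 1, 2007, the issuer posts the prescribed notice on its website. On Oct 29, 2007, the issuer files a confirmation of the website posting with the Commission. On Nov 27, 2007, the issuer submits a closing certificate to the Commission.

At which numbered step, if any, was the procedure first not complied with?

Step 6

(1) due by Apr 19, 2007 + 6 days = Apr 25, 2007; done Apr 23, 2007 — timely.
(2) due by Apr 23, 2007 + 5 days = Apr 28, 2007; completed Apr 24, 2007, before the deadline.
(3) due by May 29, 2007 + 8 days = Jun 6, 2007; done Jun 5, 2007 — timely.
(4) permitted from Jun 5, 2007 + 20 days = Jun 25, 2007 onward; done Jun 26, 2007 — permitted.
(5) due by Jul 13, 2007 + 52 days = Sep 3, 2007; Sep 1, 2007 is within that limit.
(6) due by Oct 2, 2007 + 22 days = Oct 24, 2007; done Oct 29, 2007 — 5 days late.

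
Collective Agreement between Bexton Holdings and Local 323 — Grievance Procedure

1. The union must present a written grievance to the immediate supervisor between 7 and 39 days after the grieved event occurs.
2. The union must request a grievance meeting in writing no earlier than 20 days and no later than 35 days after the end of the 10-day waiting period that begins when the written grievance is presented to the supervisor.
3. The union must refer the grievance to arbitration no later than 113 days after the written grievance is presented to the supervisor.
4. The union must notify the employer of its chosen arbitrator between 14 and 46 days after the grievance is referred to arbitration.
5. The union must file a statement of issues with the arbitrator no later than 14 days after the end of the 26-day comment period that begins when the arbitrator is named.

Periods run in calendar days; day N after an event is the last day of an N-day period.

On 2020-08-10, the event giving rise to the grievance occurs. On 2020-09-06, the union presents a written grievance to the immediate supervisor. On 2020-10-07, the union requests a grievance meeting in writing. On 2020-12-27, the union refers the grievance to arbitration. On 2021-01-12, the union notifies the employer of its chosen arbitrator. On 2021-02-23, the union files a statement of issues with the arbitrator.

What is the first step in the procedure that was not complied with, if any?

Step 1: the window is 7–39 days after 2020-08-10 (when the grieved event occurs), so 2020-08-17 through 2020-09-18; 2020-09-06 falls inside that range.
Step 2: the window is 20–35 days after 2020-09-16 (end of the 10-day waiting period, which began when the written grievance is presented to the supervisor on 2020-09-06), so 2020-10-06 through 2020-10-21; done 2020-10-07 — within the window.
Step 3: 113 days after 2020-09-06 (when the written grievance is presented to the supervisor) is 2020-12-28; completed 2020-12-27, before the deadline.
Step 4: the window is 14–46 days after 2020-12-27 (when the grievance is referred to arbitration), so 2021-01-10 through 2021-02-11; 2021-01-12 falls inside that range.
Step 5: 14 days after 2021-02-07 (end of the 26-day comment period, which began when the arbitrator is named on 2021-01-12) is 2021-02-21; done 2021-02-23 — 2 days late.
No need to go further; step 5 was not satisfied.

Step 5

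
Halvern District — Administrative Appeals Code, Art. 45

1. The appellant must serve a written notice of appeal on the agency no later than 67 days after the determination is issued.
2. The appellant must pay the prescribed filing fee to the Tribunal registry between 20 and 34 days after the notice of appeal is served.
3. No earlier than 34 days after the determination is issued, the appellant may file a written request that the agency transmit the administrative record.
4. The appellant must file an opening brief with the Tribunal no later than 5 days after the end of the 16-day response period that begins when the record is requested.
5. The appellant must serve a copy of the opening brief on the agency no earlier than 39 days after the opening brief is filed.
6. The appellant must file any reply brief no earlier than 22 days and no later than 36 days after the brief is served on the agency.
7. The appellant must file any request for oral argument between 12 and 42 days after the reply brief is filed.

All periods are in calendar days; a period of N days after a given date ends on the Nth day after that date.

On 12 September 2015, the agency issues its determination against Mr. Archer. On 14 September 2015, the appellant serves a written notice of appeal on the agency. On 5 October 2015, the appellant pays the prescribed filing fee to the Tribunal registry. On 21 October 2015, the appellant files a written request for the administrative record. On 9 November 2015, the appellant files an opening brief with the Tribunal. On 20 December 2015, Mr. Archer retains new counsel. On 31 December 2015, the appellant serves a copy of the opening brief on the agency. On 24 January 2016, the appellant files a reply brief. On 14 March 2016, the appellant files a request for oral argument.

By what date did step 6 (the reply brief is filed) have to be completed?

Step 6 runs from 31 December 2015, when the brief is served on the agency. The window is 22–36 days after 31 December 2015; it closes on 5 February 2016.

5 February 2016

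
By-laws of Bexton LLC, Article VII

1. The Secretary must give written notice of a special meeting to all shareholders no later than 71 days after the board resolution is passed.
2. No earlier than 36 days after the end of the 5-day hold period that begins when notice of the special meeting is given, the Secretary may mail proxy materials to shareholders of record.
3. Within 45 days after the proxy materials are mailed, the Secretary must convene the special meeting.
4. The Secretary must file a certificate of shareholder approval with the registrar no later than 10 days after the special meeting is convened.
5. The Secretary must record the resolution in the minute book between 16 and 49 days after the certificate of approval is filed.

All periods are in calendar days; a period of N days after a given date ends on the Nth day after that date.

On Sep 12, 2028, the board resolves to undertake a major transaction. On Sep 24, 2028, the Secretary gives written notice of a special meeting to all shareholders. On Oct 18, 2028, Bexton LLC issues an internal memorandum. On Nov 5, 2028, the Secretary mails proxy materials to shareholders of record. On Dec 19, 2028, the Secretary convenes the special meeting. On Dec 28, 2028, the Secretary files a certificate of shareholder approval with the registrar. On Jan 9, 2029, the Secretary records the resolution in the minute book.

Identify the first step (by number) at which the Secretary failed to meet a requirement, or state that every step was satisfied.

Step 1 — counting 71 days from Sep 12, 2028 (when the board resolution is passed) gives a deadline of Nov 22, 2028; Sep 24, 2028 is within that limit.
Step 2 — must wait 36 days from Sep 29, 2028 (end of the 5-day hold period, which began when notice of the special meeting is given on Sep 24, 2028), so not before Nov 4, 2028; done Nov 5, 2028, after the minimum wait.
Step 3 — counting 45 days from Nov 5, 2028 (when the proxy materials are mailed) gives a deadline of Dec 20, 2028; Dec 19, 2028 is within that limit.
Step 4 — counting 10 days from Dec 19, 2028 (when the special meeting is convened) gives a deadline of Dec 29, 2028; completed Dec 28, 2028, before the deadline.
Step 5 — 16 and 49 days from Dec 28, 2028 (when the certificate of approval is filed) are Jan 13, 2029 and Feb 15, 2029 respectively; Jan 9, 2029 is 4 days too early.
The procedure was therefore not followed at step 5.

Step 5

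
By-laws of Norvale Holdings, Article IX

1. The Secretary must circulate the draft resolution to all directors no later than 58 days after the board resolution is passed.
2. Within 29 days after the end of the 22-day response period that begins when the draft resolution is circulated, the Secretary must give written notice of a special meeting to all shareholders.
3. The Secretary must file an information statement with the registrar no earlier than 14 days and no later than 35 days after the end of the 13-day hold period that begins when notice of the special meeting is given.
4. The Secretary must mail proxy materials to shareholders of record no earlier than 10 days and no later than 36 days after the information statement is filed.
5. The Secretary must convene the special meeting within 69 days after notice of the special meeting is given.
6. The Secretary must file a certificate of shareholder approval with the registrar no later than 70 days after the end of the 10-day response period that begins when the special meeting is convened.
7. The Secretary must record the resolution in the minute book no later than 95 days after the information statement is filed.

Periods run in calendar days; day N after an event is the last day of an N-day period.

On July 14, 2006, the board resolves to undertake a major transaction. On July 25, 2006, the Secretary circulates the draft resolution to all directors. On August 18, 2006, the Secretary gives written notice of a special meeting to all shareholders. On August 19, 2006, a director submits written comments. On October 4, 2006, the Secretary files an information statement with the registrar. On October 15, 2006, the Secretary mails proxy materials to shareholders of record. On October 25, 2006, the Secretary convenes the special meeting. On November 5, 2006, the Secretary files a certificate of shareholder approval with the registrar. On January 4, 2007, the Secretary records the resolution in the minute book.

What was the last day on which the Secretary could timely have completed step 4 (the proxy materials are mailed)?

Step 4 runs from October 4, 2006, when the information statement is filed. The window is 10–36 days after October 4, 2006; it closes on November 9, 2006.

November 9, 2006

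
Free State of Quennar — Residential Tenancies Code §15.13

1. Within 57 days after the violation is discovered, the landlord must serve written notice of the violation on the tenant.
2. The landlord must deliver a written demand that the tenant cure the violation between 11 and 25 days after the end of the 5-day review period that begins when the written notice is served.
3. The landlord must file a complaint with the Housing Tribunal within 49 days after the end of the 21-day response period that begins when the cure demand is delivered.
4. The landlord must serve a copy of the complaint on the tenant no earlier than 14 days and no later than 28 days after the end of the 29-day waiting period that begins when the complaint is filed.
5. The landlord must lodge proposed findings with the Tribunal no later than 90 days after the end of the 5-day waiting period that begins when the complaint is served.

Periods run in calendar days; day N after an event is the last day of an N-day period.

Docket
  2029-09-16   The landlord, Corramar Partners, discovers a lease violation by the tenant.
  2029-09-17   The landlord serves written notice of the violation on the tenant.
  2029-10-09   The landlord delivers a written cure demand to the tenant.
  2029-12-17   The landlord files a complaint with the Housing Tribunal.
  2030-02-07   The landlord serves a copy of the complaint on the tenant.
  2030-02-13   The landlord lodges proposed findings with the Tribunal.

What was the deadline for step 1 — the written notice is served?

2029-11-12

Step 1 runs from 2029-09-16, when the violation is discovered. 57 days after 2029-09-16 is 2029-11-12.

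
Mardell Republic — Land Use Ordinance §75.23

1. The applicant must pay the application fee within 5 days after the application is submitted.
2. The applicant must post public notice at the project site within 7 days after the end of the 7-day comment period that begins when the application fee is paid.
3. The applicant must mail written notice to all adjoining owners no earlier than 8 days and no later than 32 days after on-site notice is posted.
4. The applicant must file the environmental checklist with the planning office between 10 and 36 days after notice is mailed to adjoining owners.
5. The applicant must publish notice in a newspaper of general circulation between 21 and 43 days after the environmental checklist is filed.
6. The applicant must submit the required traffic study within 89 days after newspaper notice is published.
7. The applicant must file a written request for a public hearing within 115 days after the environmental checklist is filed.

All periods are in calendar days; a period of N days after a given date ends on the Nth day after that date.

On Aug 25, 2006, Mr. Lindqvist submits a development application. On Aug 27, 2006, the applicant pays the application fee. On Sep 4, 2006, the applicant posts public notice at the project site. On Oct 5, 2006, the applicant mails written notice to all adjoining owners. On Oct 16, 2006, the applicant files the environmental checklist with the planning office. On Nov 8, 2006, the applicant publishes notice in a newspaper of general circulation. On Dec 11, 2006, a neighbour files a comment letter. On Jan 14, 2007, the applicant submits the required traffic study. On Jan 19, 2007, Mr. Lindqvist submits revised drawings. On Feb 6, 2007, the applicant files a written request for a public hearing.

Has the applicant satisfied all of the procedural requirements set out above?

Yes

Step 1: 5 days after Aug 25, 2006 (when the application is submitted) is Aug 30, 2006; completed Aug 27, 2006, before the deadline.
Step 2: 7 days after Sep 3, 2006 (end of the 7-day comment period, which began when the application fee is paid on Aug 27, 2006) is Sep 10, 2006; Sep 4, 2006 is within that limit.
Step 3: the window is 8–32 days after Sep 4, 2006 (when on-site notice is posted), so Sep 12, 2006 through Oct 6, 2006; Oct 5, 2006 falls inside that range.
Step 4: the window is 10–36 days after Oct 5, 2006 (when notice is mailed to adjoining owners), so Oct 15, 2006 through Nov 10, 2006; Oct 16, 2006 falls inside that range.
Step 5: the window is 21–43 days after Oct 16, 2006 (when the environmental checklist is filed), so Nov 6, 2006 through Nov 28, 2006; done Nov 8, 2006 — within the window.
Step 6: 89 days after Nov 8, 2006 (when newspaper notice is published) is Feb 5, 2007; Jan 14, 2007 is within that limit.
Step 7: 115 days after Oct 16, 2006 (when the environmental checklist is filed) is Feb 8, 2007; done Feb 6, 2007 — timely.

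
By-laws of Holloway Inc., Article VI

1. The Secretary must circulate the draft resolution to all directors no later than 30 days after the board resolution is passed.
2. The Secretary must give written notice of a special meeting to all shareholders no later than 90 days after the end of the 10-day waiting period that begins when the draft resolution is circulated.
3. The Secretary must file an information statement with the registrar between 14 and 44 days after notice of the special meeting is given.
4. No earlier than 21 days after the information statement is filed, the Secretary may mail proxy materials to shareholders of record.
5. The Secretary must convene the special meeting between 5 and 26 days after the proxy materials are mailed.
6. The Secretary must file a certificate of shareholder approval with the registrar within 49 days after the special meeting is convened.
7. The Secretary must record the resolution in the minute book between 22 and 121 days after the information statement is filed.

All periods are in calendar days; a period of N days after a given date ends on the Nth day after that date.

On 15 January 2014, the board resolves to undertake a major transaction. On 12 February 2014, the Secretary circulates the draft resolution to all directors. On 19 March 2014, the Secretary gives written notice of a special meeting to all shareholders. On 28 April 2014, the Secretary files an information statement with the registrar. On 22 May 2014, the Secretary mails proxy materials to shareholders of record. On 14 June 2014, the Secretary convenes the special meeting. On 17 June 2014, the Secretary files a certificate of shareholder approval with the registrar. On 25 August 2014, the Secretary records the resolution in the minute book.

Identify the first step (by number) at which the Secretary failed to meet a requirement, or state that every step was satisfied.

None — every step was satisfied

Step 1 — counting 30 days from 15 January 2014 (when the board resolution is passed) gives a deadline of 14 February 2014; done 12 February 2014 — timely.
Step 2 — counting 90 days from 22 February 2014 (end of the 10-day waiting period, which began when the draft resolution is circulated on 12 February 2014) gives a deadline of 23 May 2014; done 19 March 2014 — timely.
Step 3 — 14 and 44 days from 19 March 2014 (when notice of the special meeting is given) are 2 April 2014 and 2 May 2014 respectively; done 28 April 2014 — within the window.
Step 4 — must wait 21 days from 28 April 2014 (when the information statement is filed), so not before 19 May 2014; done 22 May 2014, after the minimum wait.
Step 5 — 5 and 26 days from 22 May 2014 (when the proxy materials are mailed) are 27 May 2014 and 17 June 2014 respectively; done 14 June 2014 — within the window.
Step 6 — counting 49 days from 14 June 2014 (when the special meeting is convened) gives a deadline of 2 August 2014; 17 June 2014 is within that limit.
Step 7 — 22 and 121 days from 28 April 2014 (when the information statement is filed) are 20 May 2014 and 27 August 2014 respectively; done 25 August 2014, which is between those dates.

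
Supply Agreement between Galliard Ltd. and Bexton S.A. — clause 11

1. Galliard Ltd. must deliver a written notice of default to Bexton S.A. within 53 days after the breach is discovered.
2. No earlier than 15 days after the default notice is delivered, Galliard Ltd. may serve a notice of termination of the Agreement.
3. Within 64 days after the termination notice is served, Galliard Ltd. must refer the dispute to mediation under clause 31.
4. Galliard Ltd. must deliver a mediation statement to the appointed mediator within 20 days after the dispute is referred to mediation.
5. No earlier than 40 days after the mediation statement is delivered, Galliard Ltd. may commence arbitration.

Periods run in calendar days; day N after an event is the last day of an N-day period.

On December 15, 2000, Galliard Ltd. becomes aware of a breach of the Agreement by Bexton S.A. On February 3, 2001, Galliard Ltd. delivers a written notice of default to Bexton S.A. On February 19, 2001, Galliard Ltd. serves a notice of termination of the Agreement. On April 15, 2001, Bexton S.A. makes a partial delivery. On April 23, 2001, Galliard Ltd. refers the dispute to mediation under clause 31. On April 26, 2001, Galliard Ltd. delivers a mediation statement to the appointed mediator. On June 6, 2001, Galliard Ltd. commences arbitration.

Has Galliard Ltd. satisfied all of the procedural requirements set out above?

Yes

(1) due by December 15, 2000 + 53 days = February 6, 2001; completed February 3, 2001, before the deadline.
(2) permitted from February 3, 2001 + 15 days = February 18, 2001 onward; done February 19, 2001 — permitted.
(3) due by February 19, 2001 + 64 days = April 24, 2001; April 23, 2001 is within that limit.
(4) due by April 23, 2001 + 20 days = May 13, 2001; done April 26, 2001 — timely.
(5) permitted from April 26, 2001 + 40 days = June 5, 2001 onward; done June 6, 2001 — permitted.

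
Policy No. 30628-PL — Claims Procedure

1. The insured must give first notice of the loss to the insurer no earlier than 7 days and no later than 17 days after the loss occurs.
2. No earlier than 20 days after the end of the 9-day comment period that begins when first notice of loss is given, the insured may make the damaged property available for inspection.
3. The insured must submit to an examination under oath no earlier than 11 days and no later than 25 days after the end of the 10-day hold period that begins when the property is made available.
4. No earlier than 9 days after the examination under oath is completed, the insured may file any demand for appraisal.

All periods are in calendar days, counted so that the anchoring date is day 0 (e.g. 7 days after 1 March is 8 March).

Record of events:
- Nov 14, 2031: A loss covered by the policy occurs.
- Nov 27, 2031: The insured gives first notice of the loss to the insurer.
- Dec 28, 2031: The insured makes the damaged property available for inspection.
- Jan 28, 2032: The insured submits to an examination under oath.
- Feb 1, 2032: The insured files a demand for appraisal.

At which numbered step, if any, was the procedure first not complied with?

Step 4

Step 1: the window is 7–17 days after Nov 14, 2031 (when the loss occurs), so Nov 21, 2031 through Dec 1, 2031; done Nov 27, 2031, which is between those dates.
Step 2: the earliest permitted date is 20 days after Dec 6, 2031 (end of the 9-day comment period, which began when first notice of loss is given on Nov 27, 2031), i.e. Dec 26, 2031; done Dec 28, 2031 — permitted.
Step 3: the window is 11–25 days after Jan 7, 2032 (end of the 10-day hold period, which began when the property is made available on Dec 28, 2031), so Jan 18, 2032 through Feb 1, 2032; Jan 28, 2032 falls inside that range.
Step 4: the earliest permitted date is 9 days after Jan 28, 2032 (when the examination under oath is completed), i.e. Feb 6, 2032; Feb 1, 2032 is 5 days before the earliest permitted date.
No need to go further; step 4 was not satisfied.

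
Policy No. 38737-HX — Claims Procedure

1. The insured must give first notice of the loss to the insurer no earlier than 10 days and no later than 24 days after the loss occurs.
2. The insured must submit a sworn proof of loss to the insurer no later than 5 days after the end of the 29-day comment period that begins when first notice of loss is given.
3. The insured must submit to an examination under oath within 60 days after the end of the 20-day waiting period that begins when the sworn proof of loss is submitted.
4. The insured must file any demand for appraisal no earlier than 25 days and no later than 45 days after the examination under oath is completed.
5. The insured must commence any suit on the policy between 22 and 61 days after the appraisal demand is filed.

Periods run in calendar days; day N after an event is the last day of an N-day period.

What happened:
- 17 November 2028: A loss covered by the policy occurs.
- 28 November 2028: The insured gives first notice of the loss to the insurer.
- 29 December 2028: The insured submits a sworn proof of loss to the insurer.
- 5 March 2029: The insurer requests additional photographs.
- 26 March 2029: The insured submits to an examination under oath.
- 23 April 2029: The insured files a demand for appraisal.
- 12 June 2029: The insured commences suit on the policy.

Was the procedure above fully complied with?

(1) the permitted window runs from 17 November 2028 + 10 = 27 November 2028 to 17 November 2028 + 24 = 11 December 2028; done 28 November 2028 — within the window.
(2) due by 27 December 2028 + 5 days = 1 January 2029; 29 December 2028 is within that limit.
(3) due by 18 January 2029 + 60 days = 19 March 2029; 26 March 2029 misses that deadline by 7 days.

No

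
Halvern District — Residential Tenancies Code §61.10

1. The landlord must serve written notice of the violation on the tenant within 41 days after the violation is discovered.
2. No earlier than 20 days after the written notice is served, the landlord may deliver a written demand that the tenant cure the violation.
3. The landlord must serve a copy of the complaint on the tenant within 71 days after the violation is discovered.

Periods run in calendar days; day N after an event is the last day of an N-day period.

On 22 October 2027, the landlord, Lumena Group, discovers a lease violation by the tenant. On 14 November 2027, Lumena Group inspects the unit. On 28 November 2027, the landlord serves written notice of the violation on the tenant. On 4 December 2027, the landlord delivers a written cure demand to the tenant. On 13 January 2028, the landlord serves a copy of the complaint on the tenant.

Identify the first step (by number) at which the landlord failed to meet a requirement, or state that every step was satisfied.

(1) due by 22 October 2027 + 41 days = 2 December 2027; done 28 November 2027 — timely.
(2) permitted from 28 November 2027 + 20 days = 18 December 2027 onward; acted on 4 December 2027, 14 days prematurely.

Step 2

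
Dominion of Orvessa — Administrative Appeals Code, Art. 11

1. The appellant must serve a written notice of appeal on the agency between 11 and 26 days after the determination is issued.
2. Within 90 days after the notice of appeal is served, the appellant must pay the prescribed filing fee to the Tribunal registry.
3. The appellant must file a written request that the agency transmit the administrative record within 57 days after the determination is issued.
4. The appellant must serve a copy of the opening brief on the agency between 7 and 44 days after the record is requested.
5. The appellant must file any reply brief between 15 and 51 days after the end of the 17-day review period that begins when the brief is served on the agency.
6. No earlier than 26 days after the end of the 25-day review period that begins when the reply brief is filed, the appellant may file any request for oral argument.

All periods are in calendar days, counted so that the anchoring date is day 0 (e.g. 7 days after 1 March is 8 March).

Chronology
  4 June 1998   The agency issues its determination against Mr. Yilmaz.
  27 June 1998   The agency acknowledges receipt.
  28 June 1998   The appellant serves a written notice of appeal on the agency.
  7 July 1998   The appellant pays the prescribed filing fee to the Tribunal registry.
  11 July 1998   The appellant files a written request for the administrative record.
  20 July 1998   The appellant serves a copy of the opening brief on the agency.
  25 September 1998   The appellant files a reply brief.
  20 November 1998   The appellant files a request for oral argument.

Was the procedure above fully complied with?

Yes

(1) the permitted window runs from 4 June 1998 + 11 = 15 June 1998 to 4 June 1998 + 26 = 30 June 1998; 28 June 1998 falls inside that range.
(2) due by 28 June 1998 + 90 days = 26 September 1998; done 7 July 1998 — timely.
(3) due by 4 June 1998 + 57 days = 31 July 1998; completed 11 July 1998, before the deadline.
(4) the permitted window runs from 11 July 1998 + 7 = 18 July 1998 to 11 July 1998 + 44 = 24 August 1998; done 20 July 1998, which is between those dates.
(5) the permitted window runs from 6 August 1998 + 15 = 21 August 1998 to 6 August 1998 + 51 = 26 September 1998; done 25 September 1998, which is between those dates.
(6) permitted from 20 October 1998 + 26 days = 15 November 1998 onward; done 20 November 1998, after the minimum wait.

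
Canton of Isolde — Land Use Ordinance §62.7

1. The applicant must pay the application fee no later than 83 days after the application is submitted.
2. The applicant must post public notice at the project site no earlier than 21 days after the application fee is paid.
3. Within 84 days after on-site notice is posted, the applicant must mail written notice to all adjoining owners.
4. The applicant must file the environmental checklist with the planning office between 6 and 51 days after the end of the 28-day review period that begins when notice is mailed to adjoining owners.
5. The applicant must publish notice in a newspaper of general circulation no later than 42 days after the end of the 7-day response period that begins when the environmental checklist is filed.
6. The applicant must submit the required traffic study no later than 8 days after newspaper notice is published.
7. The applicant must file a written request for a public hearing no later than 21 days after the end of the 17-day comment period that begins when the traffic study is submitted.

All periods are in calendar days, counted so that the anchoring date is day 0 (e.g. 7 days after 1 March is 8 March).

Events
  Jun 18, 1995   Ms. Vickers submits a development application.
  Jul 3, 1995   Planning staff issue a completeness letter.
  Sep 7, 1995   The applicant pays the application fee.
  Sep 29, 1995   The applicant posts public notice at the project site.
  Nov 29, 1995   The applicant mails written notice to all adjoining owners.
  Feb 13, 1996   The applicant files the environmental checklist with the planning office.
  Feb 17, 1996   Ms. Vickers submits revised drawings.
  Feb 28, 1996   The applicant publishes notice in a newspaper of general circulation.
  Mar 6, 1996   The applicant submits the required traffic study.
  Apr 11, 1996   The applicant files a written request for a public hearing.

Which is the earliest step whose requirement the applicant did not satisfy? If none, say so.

Step 1: 83 days after Jun 18, 1995 (when the application is submitted) is Sep 9, 1995; completed Sep 7, 1995, before the deadline.
Step 2: the earliest permitted date is 21 days after Sep 7, 1995 (when the application fee is paid), i.e. Sep 28, 1995; Sep 29, 1995 is on or after that date.
Step 3: 84 days after Sep 29, 1995 (when on-site notice is posted) is Dec 22, 1995; Nov 29, 1995 is within that limit.
Step 4: the window is 6–51 days after Dec 27, 1995 (end of the 28-day review period, which began when notice is mailed to adjoining owners on Nov 29, 1995), so Jan 2, 1996 through Feb 16, 1996; done Feb 13, 1996, which is between those dates.
Step 5: 42 days after Feb 20, 1996 (end of the 7-day response period, which began when the environmental checklist is filed on Feb 13, 1996) is Apr 2, 1996; completed Feb 28, 1996, before the deadline.
Step 6: 8 days after Feb 28, 1996 (when newspaper notice is published) is Mar 7, 1996; Mar 6, 1996 is within that limit.
Step 7: 21 days after Mar 23, 1996 (end of the 17-day comment period, which began when the traffic study is submitted on Mar 6, 1996) is Apr 13, 1996; Apr 11, 1996 is within that limit.

None — every step was satisfied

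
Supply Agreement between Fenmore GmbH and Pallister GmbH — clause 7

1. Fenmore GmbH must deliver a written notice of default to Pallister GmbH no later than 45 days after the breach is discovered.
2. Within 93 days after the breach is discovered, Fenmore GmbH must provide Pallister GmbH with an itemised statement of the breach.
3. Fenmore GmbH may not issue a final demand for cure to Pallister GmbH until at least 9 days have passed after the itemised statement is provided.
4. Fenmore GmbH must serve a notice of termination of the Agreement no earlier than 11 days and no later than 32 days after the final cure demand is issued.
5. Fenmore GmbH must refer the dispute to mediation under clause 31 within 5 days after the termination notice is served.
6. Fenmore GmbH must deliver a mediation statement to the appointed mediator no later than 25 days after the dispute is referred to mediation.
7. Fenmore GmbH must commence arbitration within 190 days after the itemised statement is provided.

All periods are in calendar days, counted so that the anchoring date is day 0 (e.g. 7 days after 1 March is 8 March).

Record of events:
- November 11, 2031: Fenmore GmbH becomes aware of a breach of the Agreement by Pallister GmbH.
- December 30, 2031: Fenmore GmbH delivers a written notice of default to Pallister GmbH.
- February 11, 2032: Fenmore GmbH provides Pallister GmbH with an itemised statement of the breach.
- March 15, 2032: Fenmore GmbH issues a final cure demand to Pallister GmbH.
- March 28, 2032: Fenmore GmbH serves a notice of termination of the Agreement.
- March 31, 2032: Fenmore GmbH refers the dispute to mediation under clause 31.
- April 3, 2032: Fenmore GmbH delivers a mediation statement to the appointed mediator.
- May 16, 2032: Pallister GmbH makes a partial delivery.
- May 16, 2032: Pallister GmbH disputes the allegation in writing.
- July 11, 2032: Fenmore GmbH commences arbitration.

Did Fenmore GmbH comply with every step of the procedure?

(1) due by November 11, 2031 + 45 days = December 26, 2031; not done until December 30, 2031, 4 days after the deadline.
The analysis stops there.

No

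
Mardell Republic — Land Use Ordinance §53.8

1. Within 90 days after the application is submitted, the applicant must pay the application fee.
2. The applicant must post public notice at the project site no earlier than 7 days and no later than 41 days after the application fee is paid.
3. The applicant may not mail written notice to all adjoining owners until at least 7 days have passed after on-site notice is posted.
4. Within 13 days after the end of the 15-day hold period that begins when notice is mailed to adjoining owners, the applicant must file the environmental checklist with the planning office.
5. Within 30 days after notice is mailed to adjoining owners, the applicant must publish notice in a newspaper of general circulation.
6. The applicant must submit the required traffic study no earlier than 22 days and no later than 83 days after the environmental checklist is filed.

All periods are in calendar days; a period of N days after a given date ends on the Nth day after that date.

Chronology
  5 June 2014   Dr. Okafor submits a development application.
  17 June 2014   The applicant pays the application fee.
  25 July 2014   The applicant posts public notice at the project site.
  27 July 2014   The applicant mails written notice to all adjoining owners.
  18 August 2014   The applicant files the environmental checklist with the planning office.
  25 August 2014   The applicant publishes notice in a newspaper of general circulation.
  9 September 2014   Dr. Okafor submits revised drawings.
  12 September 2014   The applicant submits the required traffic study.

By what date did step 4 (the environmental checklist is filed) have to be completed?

24 August 2014

Notice is mailed to adjoining owners on 27 July 2014; the 15-day hold period therefore ends 11 August 2014, and step 4 runs from that date. 13 days after 11 August 2014 is 24 August 2014.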